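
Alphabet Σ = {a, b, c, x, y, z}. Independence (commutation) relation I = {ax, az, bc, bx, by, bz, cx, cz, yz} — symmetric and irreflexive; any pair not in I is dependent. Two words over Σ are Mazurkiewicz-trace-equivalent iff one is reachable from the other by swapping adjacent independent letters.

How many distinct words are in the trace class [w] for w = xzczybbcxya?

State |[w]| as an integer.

1125

#0=x has no predecessor
#1=z depends on [0:x]
#2=c has no predecessor
#3=z depends on [1:z]
#4=y depends on [0:x, 2:c]
#5=b has no predecessor
#6=b depends on [5:b]
#7=c depends on [4:y]
#8=x depends on [3:z, 4:y]
#9=y depends on [7:c, 8:x]
#10=a depends on [6:b, 9:y]
sources: [0:x, 2:c, 5:b]
N(rest) = Σ N(rest − s) over sources s of rest; N(one piece) = 1:
  size 1 → [10]=1
  size 2 → [6,10]=1  [9,10]=1
  size 3 → [5,6,10]=1  [6,9,10]=2  [7,9,10]=1  [8,9,10]=1
  size 4 → [3,8,9,10]=1  [5,6,9,10]=3  [6,7,9,10]=3  [6,8,9,10]=3  [7,8,9,10]=2
  size 5 → [1,3,8,9,10]=1  [3,6,8,9,10]=4  [3,7,8,9,10]=3  [4,7,8,9,10]=2  [5,6,7,9,10]=6  [5,6,8,9,10]=6  [6,7,8,9,10]=8
  size 6 → [1,3,6,8,9,10]=5  [1,3,7,8,9,10]=4  [2,4,7,8,9,10]=2  [3,4,7,8,9,10]=5  [3,5,6,8,9,10]=10  [3,6,7,8,9,10]=15  [4,6,7,8,9,10]=10  [5,6,7,8,9,10]=20
  size 7 → [1,3,4,7,8,9,10]=9  [1,3,5,6,8,9,10]=15  [1,3,6,7,8,9,10]=24  [2,3,4,7,8,9,10]=7  [2,4,6,7,8,9,10]=12  [3,4,6,7,8,9,10]=30  [3,5,6,7,8,9,10]=45  [4,5,6,7,8,9,10]=30
  size 8 → [0,1,3,4,7,8,9,10]=9  [1,2,3,4,7,8,9,10]=16  [1,3,4,6,7,8,9,10]=63  [1,3,5,6,7,8,9,10]=84  [2,3,4,6,7,8,9,10]=49  [2,4,5,6,7,8,9,10]=42  [3,4,5,6,7,8,9,10]=105
  size 9 → [0,1,2,3,4,7,8,9,10]=25  [0,1,3,4,6,7,8,9,10]=72  [1,2,3,4,6,7,8,9,10]=128  [1,3,4,5,6,7,8,9,10]=252  [2,3,4,5,6,7,8,9,10]=196
  first=0(x) contributes 576
  first=2(c) contributes 324
  first=5(b) contributes 225
|[w]| = 1125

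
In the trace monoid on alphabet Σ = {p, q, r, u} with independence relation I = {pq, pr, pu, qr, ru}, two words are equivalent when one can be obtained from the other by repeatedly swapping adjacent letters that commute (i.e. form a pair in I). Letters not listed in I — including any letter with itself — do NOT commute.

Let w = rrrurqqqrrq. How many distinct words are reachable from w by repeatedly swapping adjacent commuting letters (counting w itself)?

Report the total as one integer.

piece 0:r — minimal
piece 1:r rests on {0:r}
piece 2:r rests on {1:r}
piece 3:u — minimal
piece 4:r rests on {2:r}
piece 5:q rests on {3:u}
piece 6:q rests on {5:q}
piece 7:q rests on {6:q}
piece 8:r rests on {4:r}
piece 9:r rests on {8:r}
piece 10:q rests on {7:q}
minimal pieces: {0:r, 3:u}
ways to finish when only these pieces remain (= sum over removing one remaining piece with nothing left below it):
  1 left: {9}→1  {10}→1
  2 left: {7,10}→1  {8,9}→1  {9,10}→2
  3 left: {4,8,9}→1  {6,7,10}→1  {7,9,10}→3  {8,9,10}→3
  4 left: {2,4,8,9}→1  {4,8,9,10}→4  {5,6,7,10}→1  {6,7,9,10}→4  {7,8,9,10}→6
  5 left: {1,2,4,8,9}→1  {2,4,8,9,10}→5  {3,5,6,7,10}→1  {4,7,8,9,10}→10  {5,6,7,9,10}→5  {6,7,8,9,10}→10
  6 left: {0,1,2,4,8,9}→1  {1,2,4,8,9,10}→6  {2,4,7,8,9,10}→15  {3,5,6,7,9,10}→6  {4,6,7,8,9,10}→20  {5,6,7,8,9,10}→15
  7 left: {0,1,2,4,8,9,10}→7  {1,2,4,7,8,9,10}→21  {2,4,6,7,8,9,10}→35  {3,5,6,7,8,9,10}→21  {4,5,6,7,8,9,10}→35
  8 left: {0,1,2,4,7,8,9,10}→28  {1,2,4,6,7,8,9,10}→56  {2,4,5,6,7,8,9,10}→70  {3,4,5,6,7,8,9,10}→56
  9 left: {0,1,2,4,6,7,8,9,10}→84  {1,2,4,5,6,7,8,9,10}→126  {2,3,4,5,6,7,8,9,10}→126
  placing 0:r first → 252 extensions
  placing 3:u first → 210 extensions
total linear extensions = 462

462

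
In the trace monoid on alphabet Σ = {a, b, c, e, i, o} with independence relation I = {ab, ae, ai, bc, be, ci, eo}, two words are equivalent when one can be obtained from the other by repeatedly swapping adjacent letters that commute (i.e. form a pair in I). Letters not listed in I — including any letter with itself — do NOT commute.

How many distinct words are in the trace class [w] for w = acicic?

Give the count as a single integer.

0(a) covers ∅
1(c) covers 0:a
2(i) covers ∅
3(c) covers 1:c
4(i) covers 2:i
5(c) covers 3:c
floor of heap: 0:a, 2:i
completions by unplaced set U, small U first (add the entries for U minus each lowest piece of U):
  |U|=1: {4}:1  {5}:1
  |U|=2: {2,4}:1  {3,5}:1  {4,5}:2
  |U|=3: {1,3,5}:1  {2,4,5}:3  {3,4,5}:3
  |U|=4: {0,1,3,5}:1  {1,3,4,5}:4  {2,3,4,5}:6
  start at 0(a): 10
  start at 2(i): 5
sum over floor = 15

15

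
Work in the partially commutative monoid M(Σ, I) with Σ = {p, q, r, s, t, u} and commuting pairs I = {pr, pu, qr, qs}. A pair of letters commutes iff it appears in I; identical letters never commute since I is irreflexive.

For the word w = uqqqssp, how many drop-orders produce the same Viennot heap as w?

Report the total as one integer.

0(u) covers ∅
1(q) covers 0:u
2(q) covers 1:q
3(q) covers 2:q
4(s) covers 0:u
5(s) covers 4:s
6(p) covers 3:q, 5:s
floor of heap: 0:u
completions by unplaced set U, small U first (add the entries for U minus each lowest piece of U):
  |U|=1: {6}:1
  |U|=2: {3,6}:1  {5,6}:1
  |U|=3: {2,3,6}:1  {3,5,6}:2  {4,5,6}:1
  |U|=4: {1,2,3,6}:1  {2,3,5,6}:3  {3,4,5,6}:3
  |U|=5: {1,2,3,5,6}:4  {2,3,4,5,6}:6
  start at 0(u): 10

10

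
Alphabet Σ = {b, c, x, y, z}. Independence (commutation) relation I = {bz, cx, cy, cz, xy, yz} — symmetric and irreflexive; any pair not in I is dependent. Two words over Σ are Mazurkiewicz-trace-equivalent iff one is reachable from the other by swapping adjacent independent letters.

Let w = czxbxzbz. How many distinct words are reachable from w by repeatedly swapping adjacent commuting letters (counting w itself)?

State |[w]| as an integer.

piece 0:c — minimal
piece 1:z — minimal
piece 2:x rests on {1:z}
piece 3:b rests on {0:c, 2:x}
piece 4:x rests on {3:b}
piece 5:z rests on {4:x}
piece 6:b rests on {4:x}
piece 7:z rests on {5:z}
minimal pieces: {0:c, 1:z}
ways to finish when only these pieces remain (= sum over removing one remaining piece with nothing left below it):
  1 left: {6}→1  {7}→1
  2 left: {5,7}→1  {6,7}→2
  3 left: {5,6,7}→3
  4 left: {4,5,6,7}→3
  5 left: {3,4,5,6,7}→3
  6 left: {0,3,4,5,6,7}→3  {2,3,4,5,6,7}→3
  placing 0:c first → 3 extensions
  placing 1:z first → 6 extensions
total linear extensions = 9

9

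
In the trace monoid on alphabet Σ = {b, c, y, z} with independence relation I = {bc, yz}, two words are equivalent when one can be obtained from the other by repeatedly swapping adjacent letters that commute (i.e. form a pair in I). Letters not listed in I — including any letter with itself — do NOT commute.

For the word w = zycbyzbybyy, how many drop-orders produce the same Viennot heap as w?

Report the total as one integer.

0(z) covers ∅
1(y) covers ∅
2(c) covers 0:z, 1:y
3(b) covers 0:z, 1:y
4(y) covers 2:c, 3:b
5(z) covers 2:c, 3:b
6(b) covers 4:y, 5:z
7(y) covers 6:b
8(b) covers 7:y
9(y) covers 8:b
10(y) covers 9:y
floor of heap: 0:z, 1:y
completions by unplaced set U, small U first (add the entries for U minus each lowest piece of U):
  |U|=1: {10}:1
  |U|=2: {9,10}:1
  |U|=3: {8,9,10}:1
  |U|=4: {7,8,9,10}:1
  |U|=5: {6,7,8,9,10}:1
  |U|=6: {4,6,7,8,9,10}:1  {5,6,7,8,9,10}:1
  |U|=7: {4,5,6,7,8,9,10}:2
  |U|=8: {2,4,5,6,7,8,9,10}:2  {3,4,5,6,7,8,9,10}:2
  |U|=9: {2,3,4,5,6,7,8,9,10}:4
  start at 0(z): 4
  start at 1(y): 4
sum over floor = 8

8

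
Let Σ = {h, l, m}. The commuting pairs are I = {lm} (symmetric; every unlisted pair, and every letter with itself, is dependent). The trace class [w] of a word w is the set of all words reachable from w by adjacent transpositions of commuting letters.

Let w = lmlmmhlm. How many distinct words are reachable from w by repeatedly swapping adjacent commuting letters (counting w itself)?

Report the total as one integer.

20

piece 0:l — minimal
piece 1:m — minimal
piece 2:l rests on {0:l}
piece 3:m rests on {1:m}
piece 4:m rests on {3:m}
piece 5:h rests on {2:l, 4:m}
piece 6:l rests on {5:h}
piece 7:m rests on {5:h}
minimal pieces: {0:l, 1:m}
ways to finish when only these pieces remain (= sum over removing one remaining piece with nothing left below it):
  1 left: {6}→1  {7}→1
  2 left: {6,7}→2
  3 left: {5,6,7}→2
  4 left: {2,5,6,7}→2  {4,5,6,7}→2
  5 left: {0,2,5,6,7}→2  {2,4,5,6,7}→4  {3,4,5,6,7}→2
  6 left: {0,2,4,5,6,7}→6  {1,3,4,5,6,7}→2  {2,3,4,5,6,7}→6
  placing 0:l first → 8 extensions
  placing 1:m first → 12 extensions
total linear extensions = 20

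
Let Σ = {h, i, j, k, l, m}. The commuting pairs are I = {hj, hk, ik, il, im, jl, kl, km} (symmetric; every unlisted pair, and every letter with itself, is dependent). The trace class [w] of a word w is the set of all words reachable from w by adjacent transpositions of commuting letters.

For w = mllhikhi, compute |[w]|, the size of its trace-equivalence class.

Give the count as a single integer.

8

drop 0:m onto floor
drop 1:l onto {0:m}
drop 2:l onto {1:l}
drop 3:h onto {2:l}
drop 4:i onto {3:h}
drop 5:k onto floor
drop 6:h onto {4:i}
drop 7:i onto {6:h}
ground layer = {0:m, 5:k}
drop-orders for the pieces not yet dropped (sum over which currently-grounded one goes next):
  1 to go: {5} 1  {7} 1
  2 to go: {5,7} 2  {6,7} 1
  3 to go: {4,6,7} 1  {5,6,7} 3
  4 to go: {3,4,6,7} 1  {4,5,6,7} 4
  5 to go: {2,3,4,6,7} 1  {3,4,5,6,7} 5
  6 to go: {1,2,3,4,6,7} 1  {2,3,4,5,6,7} 6
  if 0:m drops first: 7 orders
  if 5:k drops first: 1 orders
heap linearizations: 8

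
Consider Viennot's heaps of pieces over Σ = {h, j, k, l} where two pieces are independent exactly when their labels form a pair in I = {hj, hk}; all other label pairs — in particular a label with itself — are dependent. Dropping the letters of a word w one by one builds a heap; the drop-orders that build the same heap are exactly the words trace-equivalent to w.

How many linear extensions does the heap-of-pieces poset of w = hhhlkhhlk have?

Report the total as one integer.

#0=h has no predecessor
#1=h depends on [0:h]
#2=h depends on [1:h]
#3=l depends on [2:h]
#4=k depends on [3:l]
#5=h depends on [3:l]
#6=h depends on [5:h]
#7=l depends on [4:k, 6:h]
#8=k depends on [7:l]
sources: [0:h]
N(rest) = Σ N(rest − s) over sources s of rest; N(one piece) = 1:
  size 1 → [8]=1
  size 2 → [7,8]=1
  size 3 → [4,7,8]=1  [6,7,8]=1
  size 4 → [4,6,7,8]=2  [5,6,7,8]=1
  size 5 → [4,5,6,7,8]=3
  size 6 → [3,4,5,6,7,8]=3
  size 7 → [2,3,4,5,6,7,8]=3
  first=0(h) contributes 3

3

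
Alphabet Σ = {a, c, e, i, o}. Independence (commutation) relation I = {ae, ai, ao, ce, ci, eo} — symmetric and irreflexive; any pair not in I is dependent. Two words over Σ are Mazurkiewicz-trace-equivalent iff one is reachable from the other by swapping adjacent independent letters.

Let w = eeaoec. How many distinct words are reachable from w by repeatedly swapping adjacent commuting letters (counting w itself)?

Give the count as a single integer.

0(e) covers ∅
1(e) covers 0:e
2(a) covers ∅
3(o) covers ∅
4(e) covers 1:e
5(c) covers 2:a, 3:o
floor of heap: 0:e, 2:a, 3:o
completions by unplaced set U, small U first (add the entries for U minus each lowest piece of U):
  |U|=1: {4}:1  {5}:1
  |U|=2: {1,4}:1  {2,5}:1  {3,5}:1  {4,5}:2
  |U|=3: {0,1,4}:1  {1,4,5}:3  {2,3,5}:2  {2,4,5}:3  {3,4,5}:3
  |U|=4: {0,1,4,5}:4  {1,2,4,5}:6  {1,3,4,5}:6  {2,3,4,5}:8
  start at 0(e): 20
  start at 2(a): 10
  start at 3(o): 10
sum over floor = 40

40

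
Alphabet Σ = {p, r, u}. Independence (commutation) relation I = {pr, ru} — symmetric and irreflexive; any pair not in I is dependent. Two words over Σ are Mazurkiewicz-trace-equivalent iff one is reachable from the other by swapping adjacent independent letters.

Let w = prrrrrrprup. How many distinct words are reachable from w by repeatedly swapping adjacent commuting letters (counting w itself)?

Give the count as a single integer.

330

#0=p has no predecessor
#1=r has no predecessor
#2=r depends on [1:r]
#3=r depends on [2:r]
#4=r depends on [3:r]
#5=r depends on [4:r]
#6=r depends on [5:r]
#7=p depends on [0:p]
#8=r depends on [6:r]
#9=u depends on [7:p]
#10=p depends on [9:u]
sources: [0:p, 1:r]
N(rest) = Σ N(rest − s) over sources s of rest; N(one piece) = 1:
  size 1 → [8]=1  [10]=1
  size 2 → [6,8]=1  [8,10]=2  [9,10]=1
  size 3 → [5,6,8]=1  [6,8,10]=3  [7,9,10]=1  [8,9,10]=3
  size 4 → [0,7,9,10]=1  [4,5,6,8]=1  [5,6,8,10]=4  [6,8,9,10]=6  [7,8,9,10]=4
  size 5 → [0,7,8,9,10]=5  [3,4,5,6,8]=1  [4,5,6,8,10]=5  [5,6,8,9,10]=10  [6,7,8,9,10]=10
  size 6 → [0,6,7,8,9,10]=15  [2,3,4,5,6,8]=1  [3,4,5,6,8,10]=6  [4,5,6,8,9,10]=15  [5,6,7,8,9,10]=20
  size 7 → [0,5,6,7,8,9,10]=35  [1,2,3,4,5,6,8]=1  [2,3,4,5,6,8,10]=7  [3,4,5,6,8,9,10]=21  [4,5,6,7,8,9,10]=35
  size 8 → [0,4,5,6,7,8,9,10]=70  [1,2,3,4,5,6,8,10]=8  [2,3,4,5,6,8,9,10]=28  [3,4,5,6,7,8,9,10]=56
  size 9 → [0,3,4,5,6,7,8,9,10]=126  [1,2,3,4,5,6,8,9,10]=36  [2,3,4,5,6,7,8,9,10]=84
  first=0(p) contributes 120
  first=1(r) contributes 210
|[w]| = 330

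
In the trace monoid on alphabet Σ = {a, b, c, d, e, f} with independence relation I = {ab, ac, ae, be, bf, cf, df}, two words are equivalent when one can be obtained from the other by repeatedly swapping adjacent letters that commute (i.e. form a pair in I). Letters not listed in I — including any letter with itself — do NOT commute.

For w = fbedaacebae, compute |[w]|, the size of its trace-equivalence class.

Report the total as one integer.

drop 0:f onto floor
drop 1:b onto floor
drop 2:e onto {0:f}
drop 3:d onto {1:b, 2:e}
drop 4:a onto {3:d}
drop 5:a onto {4:a}
drop 6:c onto {3:d}
drop 7:e onto {6:c}
drop 8:b onto {6:c}
drop 9:a onto {5:a}
drop 10:e onto {7:e}
ground layer = {0:f, 1:b}
drop-orders for the pieces not yet dropped (sum over which currently-grounded one goes next):
  1 to go: {8} 1  {9} 1  {10} 1
  2 to go: {5,9} 1  {7,10} 1  {8,9} 2  {8,10} 2  {9,10} 2
  3 to go: {4,5,9} 1  {5,8,9} 3  {5,9,10} 3  {7,8,10} 3  {7,9,10} 3  {8,9,10} 6
  4 to go: {4,5,8,9} 4  {4,5,9,10} 4  {5,7,9,10} 6  {5,8,9,10} 12  {6,7,8,10} 3  {7,8,9,10} 12
  5 to go: {4,5,7,9,10} 10  {4,5,8,9,10} 20  {5,7,8,9,10} 30  {6,7,8,9,10} 15
  6 to go: {4,5,7,8,9,10} 60  {5,6,7,8,9,10} 45
  7 to go: {4,5,6,7,8,9,10} 105
  8 to go: {3,4,5,6,7,8,9,10} 105
  9 to go: {1,3,4,5,6,7,8,9,10} 105  {2,3,4,5,6,7,8,9,10} 105
  if 0:f drops first: 210 orders
  if 1:b drops first: 105 orders
heap linearizations: 315

315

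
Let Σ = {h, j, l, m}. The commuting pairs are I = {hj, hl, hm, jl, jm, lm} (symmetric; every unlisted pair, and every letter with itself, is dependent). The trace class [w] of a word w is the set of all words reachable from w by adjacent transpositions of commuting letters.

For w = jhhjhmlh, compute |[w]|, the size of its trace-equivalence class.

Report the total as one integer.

840

#0=j has no predecessor
#1=h has no predecessor
#2=h depends on [1:h]
#3=j depends on [0:j]
#4=h depends on [2:h]
#5=m has no predecessor
#6=l has no predecessor
#7=h depends on [4:h]
sources: [0:j, 1:h, 5:m, 6:l]
N(rest) = Σ N(rest − s) over sources s of rest; N(one piece) = 1:
  size 1 → [3]=1  [5]=1  [6]=1  [7]=1
  size 2 → [0,3]=1  [3,5]=2  [3,6]=2  [3,7]=2  [4,7]=1  [5,6]=2  [5,7]=2  [6,7]=2
  size 3 → [0,3,5]=3  [0,3,6]=3  [0,3,7]=3  [2,4,7]=1  [3,4,7]=3  [3,5,6]=6  [3,5,7]=6  [3,6,7]=6  [4,5,7]=3  [4,6,7]=3  [5,6,7]=6
  size 4 → [0,3,4,7]=6  [0,3,5,6]=12  [0,3,5,7]=12  [0,3,6,7]=12  [1,2,4,7]=1  [2,3,4,7]=4  [2,4,5,7]=4  [2,4,6,7]=4  [3,4,5,7]=12  [3,4,6,7]=12  [3,5,6,7]=24  [4,5,6,7]=12
  size 5 → [0,2,3,4,7]=10  [0,3,4,5,7]=30  [0,3,4,6,7]=30  [0,3,5,6,7]=60  [1,2,3,4,7]=5  [1,2,4,5,7]=5  [1,2,4,6,7]=5  [2,3,4,5,7]=20  [2,3,4,6,7]=20  [2,4,5,6,7]=20  [3,4,5,6,7]=60
  size 6 → [0,1,2,3,4,7]=15  [0,2,3,4,5,7]=60  [0,2,3,4,6,7]=60  [0,3,4,5,6,7]=180  [1,2,3,4,5,7]=30  [1,2,3,4,6,7]=30  [1,2,4,5,6,7]=30  [2,3,4,5,6,7]=120
  first=0(j) contributes 210
  first=1(h) contributes 420
  first=5(m) contributes 105
  first=6(l) contributes 105
|[w]| = 840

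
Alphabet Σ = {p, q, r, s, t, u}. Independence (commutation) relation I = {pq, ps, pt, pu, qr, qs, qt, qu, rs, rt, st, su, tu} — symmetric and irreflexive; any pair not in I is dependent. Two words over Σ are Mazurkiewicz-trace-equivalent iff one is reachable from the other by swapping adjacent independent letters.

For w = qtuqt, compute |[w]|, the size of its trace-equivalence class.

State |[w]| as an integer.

0(q) covers ∅
1(t) covers ∅
2(u) covers ∅
3(q) covers 0:q
4(t) covers 1:t
floor of heap: 0:q, 1:t, 2:u
completions by unplaced set U, small U first (add the entries for U minus each lowest piece of U):
  |U|=1: {2}:1  {3}:1  {4}:1
  |U|=2: {0,3}:1  {1,4}:1  {2,3}:2  {2,4}:2  {3,4}:2
  |U|=3: {0,2,3}:3  {0,3,4}:3  {1,2,4}:3  {1,3,4}:3  {2,3,4}:6
  start at 0(q): 12
  start at 1(t): 12
  start at 2(u): 6
sum over floor = 30

30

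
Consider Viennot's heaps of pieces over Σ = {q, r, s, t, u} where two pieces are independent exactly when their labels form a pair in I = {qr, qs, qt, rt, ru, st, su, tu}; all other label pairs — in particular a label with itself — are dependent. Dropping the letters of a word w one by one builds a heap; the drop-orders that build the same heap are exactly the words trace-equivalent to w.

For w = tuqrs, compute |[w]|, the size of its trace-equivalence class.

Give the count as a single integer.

#0=t has no predecessor
#1=u has no predecessor
#2=q depends on [1:u]
#3=r has no predecessor
#4=s depends on [3:r]
sources: [0:t, 1:u, 3:r]
N(rest) = Σ N(rest − s) over sources s of rest; N(one piece) = 1:
  size 1 → [0]=1  [2]=1  [4]=1
  size 2 → [0,2]=2  [0,4]=2  [1,2]=1  [2,4]=2  [3,4]=1
  size 3 → [0,1,2]=3  [0,2,4]=6  [0,3,4]=3  [1,2,4]=3  [2,3,4]=3
  first=0(t) contributes 6
  first=1(u) contributes 12
  first=3(r) contributes 12
|[w]| = 30

30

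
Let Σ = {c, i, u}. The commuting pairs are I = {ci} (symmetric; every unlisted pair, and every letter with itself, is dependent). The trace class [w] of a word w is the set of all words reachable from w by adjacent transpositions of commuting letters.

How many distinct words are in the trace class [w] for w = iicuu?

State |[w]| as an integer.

drop 0:i onto floor
drop 1:i onto {0:i}
drop 2:c onto floor
drop 3:u onto {1:i, 2:c}
drop 4:u onto {3:u}
ground layer = {0:i, 2:c}
drop-orders for the pieces not yet dropped (sum over which currently-grounded one goes next):
  1 to go: {4} 1
  2 to go: {3,4} 1
  3 to go: {1,3,4} 1  {2,3,4} 1
  if 0:i drops first: 2 orders
  if 2:c drops first: 1 orders
heap linearizations: 3

3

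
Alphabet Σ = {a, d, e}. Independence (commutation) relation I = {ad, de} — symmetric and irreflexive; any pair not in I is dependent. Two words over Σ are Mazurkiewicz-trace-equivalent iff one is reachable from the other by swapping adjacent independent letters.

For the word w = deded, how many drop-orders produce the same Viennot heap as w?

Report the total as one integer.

piece 0:d — minimal
piece 1:e — minimal
piece 2:d rests on {0:d}
piece 3:e rests on {1:e}
piece 4:d rests on {2:d}
minimal pieces: {0:d, 1:e}
ways to finish when only these pieces remain (= sum over removing one remaining piece with nothing left below it):
  1 left: {3}→1  {4}→1
  2 left: {1,3}→1  {2,4}→1  {3,4}→2
  3 left: {0,2,4}→1  {1,3,4}→3  {2,3,4}→3
  placing 0:d first → 6 extensions
  placing 1:e first → 4 extensions
total linear extensions = 10

10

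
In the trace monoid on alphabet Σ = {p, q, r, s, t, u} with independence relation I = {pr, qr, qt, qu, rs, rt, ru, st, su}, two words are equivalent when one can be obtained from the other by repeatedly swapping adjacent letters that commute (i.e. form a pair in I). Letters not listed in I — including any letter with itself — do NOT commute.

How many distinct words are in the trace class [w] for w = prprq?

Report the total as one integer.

10

#0=p has no predecessor
#1=r has no predecessor
#2=p depends on [0:p]
#3=r depends on [1:r]
#4=q depends on [2:p]
sources: [0:p, 1:r]
N(rest) = Σ N(rest − s) over sources s of rest; N(one piece) = 1:
  size 1 → [3]=1  [4]=1
  size 2 → [1,3]=1  [2,4]=1  [3,4]=2
  size 3 → [0,2,4]=1  [1,3,4]=3  [2,3,4]=3
  first=0(p) contributes 6
  first=1(r) contributes 4
|[w]| = 10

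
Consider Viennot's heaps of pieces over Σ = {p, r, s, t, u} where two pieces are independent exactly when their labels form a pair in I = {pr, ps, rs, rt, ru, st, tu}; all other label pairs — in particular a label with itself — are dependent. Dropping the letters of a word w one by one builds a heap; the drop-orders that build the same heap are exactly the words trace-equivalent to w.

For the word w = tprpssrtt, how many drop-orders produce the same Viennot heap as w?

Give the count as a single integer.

drop 0:t onto floor
drop 1:p onto {0:t}
drop 2:r onto floor
drop 3:p onto {1:p}
drop 4:s onto floor
drop 5:s onto {4:s}
drop 6:r onto {2:r}
drop 7:t onto {3:p}
drop 8:t onto {7:t}
ground layer = {0:t, 2:r, 4:s}
drop-orders for the pieces not yet dropped (sum over which currently-grounded one goes next):
  1 to go: {5} 1  {6} 1  {8} 1
  2 to go: {2,6} 1  {4,5} 1  {5,6} 2  {5,8} 2  {6,8} 2  {7,8} 1
  3 to go: {2,5,6} 3  {2,6,8} 3  {3,7,8} 1  {4,5,6} 3  {4,5,8} 3  {5,6,8} 6  {5,7,8} 3  {6,7,8} 3
  4 to go: {1,3,7,8} 1  {2,4,5,6} 6  {2,5,6,8} 12  {2,6,7,8} 6  {3,5,7,8} 4  {3,6,7,8} 4  {4,5,6,8} 12  {4,5,7,8} 6  {5,6,7,8} 12
  5 to go: {0,1,3,7,8} 1  {1,3,5,7,8} 5  {1,3,6,7,8} 5  {2,3,6,7,8} 10  {2,4,5,6,8} 30  {2,5,6,7,8} 30  {3,4,5,7,8} 10  {3,5,6,7,8} 20  {4,5,6,7,8} 30
  6 to go: {0,1,3,5,7,8} 6  {0,1,3,6,7,8} 6  {1,2,3,6,7,8} 15  {1,3,4,5,7,8} 15  {1,3,5,6,7,8} 30  {2,3,5,6,7,8} 60  {2,4,5,6,7,8} 90  {3,4,5,6,7,8} 60
  7 to go: {0,1,2,3,6,7,8} 21  {0,1,3,4,5,7,8} 21  {0,1,3,5,6,7,8} 42  {1,2,3,5,6,7,8} 105  {1,3,4,5,6,7,8} 105  {2,3,4,5,6,7,8} 210
  if 0:t drops first: 420 orders
  if 2:r drops first: 168 orders
  if 4:s drops first: 168 orders
heap linearizations: 756

756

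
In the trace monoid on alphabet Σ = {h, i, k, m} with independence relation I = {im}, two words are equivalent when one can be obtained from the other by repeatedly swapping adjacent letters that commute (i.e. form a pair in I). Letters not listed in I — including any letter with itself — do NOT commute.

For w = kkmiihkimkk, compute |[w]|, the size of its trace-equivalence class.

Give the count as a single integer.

0(k) covers ∅
1(k) covers 0:k
2(m) covers 1:k
3(i) covers 1:k
4(i) covers 3:i
5(h) covers 2:m, 4:i
6(k) covers 5:h
7(i) covers 6:k
8(m) covers 6:k
9(k) covers 7:i, 8:m
10(k) covers 9:k
floor of heap: 0:k
completions by unplaced set U, small U first (add the entries for U minus each lowest piece of U):
  |U|=1: {10}:1
  |U|=2: {9,10}:1
  |U|=3: {7,9,10}:1  {8,9,10}:1
  |U|=4: {7,8,9,10}:2
  |U|=5: {6,7,8,9,10}:2
  |U|=6: {5,6,7,8,9,10}:2
  |U|=7: {2,5,6,7,8,9,10}:2  {4,5,6,7,8,9,10}:2
  |U|=8: {2,4,5,6,7,8,9,10}:4  {3,4,5,6,7,8,9,10}:2
  |U|=9: {2,3,4,5,6,7,8,9,10}:6
  start at 0(k): 6

6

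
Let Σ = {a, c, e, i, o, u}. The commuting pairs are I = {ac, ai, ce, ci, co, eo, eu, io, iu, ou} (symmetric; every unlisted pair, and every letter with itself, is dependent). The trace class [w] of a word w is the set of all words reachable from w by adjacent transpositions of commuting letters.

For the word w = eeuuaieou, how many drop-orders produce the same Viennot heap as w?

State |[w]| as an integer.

132

piece 0:e — minimal
piece 1:e rests on {0:e}
piece 2:u — minimal
piece 3:u rests on {2:u}
piece 4:a rests on {1:e, 3:u}
piece 5:i rests on {1:e}
piece 6:e rests on {4:a, 5:i}
piece 7:o rests on {4:a}
piece 8:u rests on {4:a}
minimal pieces: {0:e, 2:u}
ways to finish when only these pieces remain (= sum over removing one remaining piece with nothing left below it):
  1 left: {6}→1  {7}→1  {8}→1
  2 left: {5,6}→1  {6,7}→2  {6,8}→2  {7,8}→2
  3 left: {5,6,7}→3  {5,6,8}→3  {6,7,8}→6
  4 left: {4,6,7,8}→6  {5,6,7,8}→12
  5 left: {3,4,6,7,8}→6  {4,5,6,7,8}→18
  6 left: {1,4,5,6,7,8}→18  {2,3,4,6,7,8}→6  {3,4,5,6,7,8}→24
  7 left: {0,1,4,5,6,7,8}→18  {1,3,4,5,6,7,8}→42  {2,3,4,5,6,7,8}→30
  placing 0:e first → 72 extensions
  placing 2:u first → 60 extensions
total linear extensions = 132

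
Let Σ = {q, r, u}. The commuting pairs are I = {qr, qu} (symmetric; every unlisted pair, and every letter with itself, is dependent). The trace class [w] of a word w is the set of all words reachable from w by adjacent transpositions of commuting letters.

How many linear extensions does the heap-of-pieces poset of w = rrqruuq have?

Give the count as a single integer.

piece 0:r — minimal
piece 1:r rests on {0:r}
piece 2:q — minimal
piece 3:r rests on {1:r}
piece 4:u rests on {3:r}
piece 5:u rests on {4:u}
piece 6:q rests on {2:q}
minimal pieces: {0:r, 2:q}
ways to finish when only these pieces remain (= sum over removing one remaining piece with nothing left below it):
  1 left: {5}→1  {6}→1
  2 left: {2,6}→1  {4,5}→1  {5,6}→2
  3 left: {2,5,6}→3  {3,4,5}→1  {4,5,6}→3
  4 left: {1,3,4,5}→1  {2,4,5,6}→6  {3,4,5,6}→4
  5 left: {0,1,3,4,5}→1  {1,3,4,5,6}→5  {2,3,4,5,6}→10
  placing 0:r first → 15 extensions
  placing 2:q first → 6 extensions
total linear extensions = 21

21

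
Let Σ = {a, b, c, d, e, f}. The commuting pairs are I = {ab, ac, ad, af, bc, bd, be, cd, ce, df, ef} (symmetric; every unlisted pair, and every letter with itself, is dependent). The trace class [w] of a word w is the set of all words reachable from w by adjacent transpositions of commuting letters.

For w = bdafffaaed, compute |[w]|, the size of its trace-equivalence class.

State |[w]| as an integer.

840

#0=b has no predecessor
#1=d has no predecessor
#2=a has no predecessor
#3=f depends on [0:b]
#4=f depends on [3:f]
#5=f depends on [4:f]
#6=a depends on [2:a]
#7=a depends on [6:a]
#8=e depends on [1:d, 7:a]
#9=d depends on [8:e]
sources: [0:b, 1:d, 2:a]
N(rest) = Σ N(rest − s) over sources s of rest; N(one piece) = 1:
  size 1 → [5]=1  [9]=1
  size 2 → [4,5]=1  [5,9]=2  [8,9]=1
  size 3 → [1,8,9]=1  [3,4,5]=1  [4,5,9]=3  [5,8,9]=3  [7,8,9]=1
  size 4 → [0,3,4,5]=1  [1,5,8,9]=4  [1,7,8,9]=2  [3,4,5,9]=4  [4,5,8,9]=6  [5,7,8,9]=4  [6,7,8,9]=1
  size 5 → [0,3,4,5,9]=5  [1,4,5,8,9]=10  [1,5,7,8,9]=10  [1,6,7,8,9]=3  [2,6,7,8,9]=1  [3,4,5,8,9]=10  [4,5,7,8,9]=10  [5,6,7,8,9]=5
  size 6 → [0,3,4,5,8,9]=15  [1,2,6,7,8,9]=4  [1,3,4,5,8,9]=20  [1,4,5,7,8,9]=30  [1,5,6,7,8,9]=18  [2,5,6,7,8,9]=6  [3,4,5,7,8,9]=20  [4,5,6,7,8,9]=15
  size 7 → [0,1,3,4,5,8,9]=35  [0,3,4,5,7,8,9]=35  [1,2,5,6,7,8,9]=28  [1,3,4,5,7,8,9]=70  [1,4,5,6,7,8,9]=63  [2,4,5,6,7,8,9]=21  [3,4,5,6,7,8,9]=35
  size 8 → [0,1,3,4,5,7,8,9]=140  [0,3,4,5,6,7,8,9]=70  [1,2,4,5,6,7,8,9]=112  [1,3,4,5,6,7,8,9]=168  [2,3,4,5,6,7,8,9]=56
  first=0(b) contributes 336
  first=1(d) contributes 126
  first=2(a) contributes 378
|[w]| = 840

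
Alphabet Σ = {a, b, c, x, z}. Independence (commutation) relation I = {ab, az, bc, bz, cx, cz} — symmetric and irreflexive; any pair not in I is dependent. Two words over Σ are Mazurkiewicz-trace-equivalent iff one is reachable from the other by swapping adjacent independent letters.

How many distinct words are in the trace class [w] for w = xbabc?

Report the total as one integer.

#0=x has no predecessor
#1=b depends on [0:x]
#2=a depends on [0:x]
#3=b depends on [1:b]
#4=c depends on [2:a]
sources: [0:x]
N(rest) = Σ N(rest − s) over sources s of rest; N(one piece) = 1:
  size 1 → [3]=1  [4]=1
  size 2 → [1,3]=1  [2,4]=1  [3,4]=2
  size 3 → [1,3,4]=3  [2,3,4]=3
  first=0(x) contributes 6

6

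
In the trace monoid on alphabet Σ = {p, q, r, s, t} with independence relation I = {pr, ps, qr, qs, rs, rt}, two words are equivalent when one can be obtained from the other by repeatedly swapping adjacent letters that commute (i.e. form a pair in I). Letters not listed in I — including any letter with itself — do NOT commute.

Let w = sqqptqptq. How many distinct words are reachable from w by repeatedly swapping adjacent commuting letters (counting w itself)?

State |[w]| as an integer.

4

drop 0:s onto floor
drop 1:q onto floor
drop 2:q onto {1:q}
drop 3:p onto {2:q}
drop 4:t onto {0:s, 3:p}
drop 5:q onto {4:t}
drop 6:p onto {5:q}
drop 7:t onto {6:p}
drop 8:q onto {7:t}
ground layer = {0:s, 1:q}
drop-orders for the pieces not yet dropped (sum over which currently-grounded one goes next):
  1 to go: {8} 1
  2 to go: {7,8} 1
  3 to go: {6,7,8} 1
  4 to go: {5,6,7,8} 1
  5 to go: {4,5,6,7,8} 1
  6 to go: {0,4,5,6,7,8} 1  {3,4,5,6,7,8} 1
  7 to go: {0,3,4,5,6,7,8} 2  {2,3,4,5,6,7,8} 1
  if 0:s drops first: 1 orders
  if 1:q drops first: 3 orders
heap linearizations: 4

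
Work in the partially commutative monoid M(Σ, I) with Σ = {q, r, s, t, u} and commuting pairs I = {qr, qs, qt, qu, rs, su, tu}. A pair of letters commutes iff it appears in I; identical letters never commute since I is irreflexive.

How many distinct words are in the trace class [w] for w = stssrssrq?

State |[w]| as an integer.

#0=s has no predecessor
#1=t depends on [0:s]
#2=s depends on [1:t]
#3=s depends on [2:s]
#4=r depends on [1:t]
#5=s depends on [3:s]
#6=s depends on [5:s]
#7=r depends on [4:r]
#8=q has no predecessor
sources: [0:s, 8:q]
N(rest) = Σ N(rest − s) over sources s of rest; N(one piece) = 1:
  size 1 → [6]=1  [7]=1  [8]=1
  size 2 → [4,7]=1  [5,6]=1  [6,7]=2  [6,8]=2  [7,8]=2
  size 3 → [3,5,6]=1  [4,6,7]=3  [4,7,8]=3  [5,6,7]=3  [5,6,8]=3  [6,7,8]=6
  size 4 → [2,3,5,6]=1  [3,5,6,7]=4  [3,5,6,8]=4  [4,5,6,7]=6  [4,6,7,8]=12  [5,6,7,8]=12
  size 5 → [2,3,5,6,7]=5  [2,3,5,6,8]=5  [3,4,5,6,7]=10  [3,5,6,7,8]=20  [4,5,6,7,8]=30
  size 6 → [2,3,4,5,6,7]=15  [2,3,5,6,7,8]=30  [3,4,5,6,7,8]=60
  size 7 → [1,2,3,4,5,6,7]=15  [2,3,4,5,6,7,8]=105
  first=0(s) contributes 120
  first=8(q) contributes 15
|[w]| = 135

135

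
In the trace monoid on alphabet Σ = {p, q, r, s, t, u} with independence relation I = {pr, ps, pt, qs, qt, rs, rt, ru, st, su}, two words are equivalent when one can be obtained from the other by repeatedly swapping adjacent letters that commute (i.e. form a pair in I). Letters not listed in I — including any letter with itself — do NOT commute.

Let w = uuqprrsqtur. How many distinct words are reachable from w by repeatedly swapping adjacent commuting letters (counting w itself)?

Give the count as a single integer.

#0=u has no predecessor
#1=u depends on [0:u]
#2=q depends on [1:u]
#3=p depends on [2:q]
#4=r depends on [2:q]
#5=r depends on [4:r]
#6=s has no predecessor
#7=q depends on [3:p, 5:r]
#8=t depends on [1:u]
#9=u depends on [7:q, 8:t]
#10=r depends on [7:q]
sources: [0:u, 6:s]
N(rest) = Σ N(rest − s) over sources s of rest; N(one piece) = 1:
  size 1 → [6]=1  [9]=1  [10]=1
  size 2 → [6,9]=2  [6,10]=2  [8,9]=1  [9,10]=2
  size 3 → [6,8,9]=3  [6,9,10]=6  [7,9,10]=2  [8,9,10]=3
  size 4 → [3,7,9,10]=2  [5,7,9,10]=2  [6,7,9,10]=8  [6,8,9,10]=12  [7,8,9,10]=5
  size 5 → [3,5,7,9,10]=4  [3,6,7,9,10]=10  [3,7,8,9,10]=7  [4,5,7,9,10]=2  [5,6,7,9,10]=10  [5,7,8,9,10]=7  [6,7,8,9,10]=25
  size 6 → [3,4,5,7,9,10]=6  [3,5,6,7,9,10]=24  [3,5,7,8,9,10]=18  [3,6,7,8,9,10]=42  [4,5,6,7,9,10]=12  [4,5,7,8,9,10]=9  [5,6,7,8,9,10]=42
  size 7 → [2,3,4,5,7,9,10]=6  [3,4,5,6,7,9,10]=42  [3,4,5,7,8,9,10]=33  [3,5,6,7,8,9,10]=126  [4,5,6,7,8,9,10]=63
  size 8 → [2,3,4,5,6,7,9,10]=48  [2,3,4,5,7,8,9,10]=39  [3,4,5,6,7,8,9,10]=264
  size 9 → [1,2,3,4,5,7,8,9,10]=39  [2,3,4,5,6,7,8,9,10]=351
  first=0(u) contributes 390
  first=6(s) contributes 39
|[w]| = 429

429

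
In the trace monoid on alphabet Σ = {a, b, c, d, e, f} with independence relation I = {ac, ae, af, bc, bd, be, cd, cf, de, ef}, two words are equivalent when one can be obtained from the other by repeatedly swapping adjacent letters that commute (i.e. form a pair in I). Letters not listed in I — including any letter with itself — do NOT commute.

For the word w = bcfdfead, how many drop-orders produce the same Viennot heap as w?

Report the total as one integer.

56

drop 0:b onto floor
drop 1:c onto floor
drop 2:f onto {0:b}
drop 3:d onto {2:f}
drop 4:f onto {3:d}
drop 5:e onto {1:c}
drop 6:a onto {3:d}
drop 7:d onto {4:f, 6:a}
ground layer = {0:b, 1:c}
drop-orders for the pieces not yet dropped (sum over which currently-grounded one goes next):
  1 to go: {5} 1  {7} 1
  2 to go: {1,5} 1  {4,7} 1  {5,7} 2  {6,7} 1
  3 to go: {1,5,7} 3  {4,5,7} 3  {4,6,7} 2  {5,6,7} 3
  4 to go: {1,4,5,7} 6  {1,5,6,7} 6  {3,4,6,7} 2  {4,5,6,7} 8
  5 to go: {1,4,5,6,7} 20  {2,3,4,6,7} 2  {3,4,5,6,7} 10
  6 to go: {0,2,3,4,6,7} 2  {1,3,4,5,6,7} 30  {2,3,4,5,6,7} 12
  if 0:b drops first: 42 orders
  if 1:c drops first: 14 orders
heap linearizations: 56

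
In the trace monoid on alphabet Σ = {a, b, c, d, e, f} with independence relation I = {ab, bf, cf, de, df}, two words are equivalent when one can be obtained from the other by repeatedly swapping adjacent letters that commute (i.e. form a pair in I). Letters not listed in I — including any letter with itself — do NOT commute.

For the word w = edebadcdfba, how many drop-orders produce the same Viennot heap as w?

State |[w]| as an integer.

60

#0=e has no predecessor
#1=d has no predecessor
#2=e depends on [0:e]
#3=b depends on [1:d, 2:e]
#4=a depends on [1:d, 2:e]
#5=d depends on [3:b, 4:a]
#6=c depends on [5:d]
#7=d depends on [6:c]
#8=f depends on [4:a]
#9=b depends on [7:d]
#10=a depends on [7:d, 8:f]
sources: [0:e, 1:d]
N(rest) = Σ N(rest − s) over sources s of rest; N(one piece) = 1:
  size 1 → [9]=1  [10]=1
  size 2 → [8,10]=1  [9,10]=2
  size 3 → [7,9,10]=2  [8,9,10]=3
  size 4 → [6,7,9,10]=2  [7,8,9,10]=5
  size 5 → [5,6,7,9,10]=2  [6,7,8,9,10]=7
  size 6 → [3,5,6,7,9,10]=2  [5,6,7,8,9,10]=9
  size 7 → [3,5,6,7,8,9,10]=11  [4,5,6,7,8,9,10]=9
  size 8 → [3,4,5,6,7,8,9,10]=20
  size 9 → [1,3,4,5,6,7,8,9,10]=20  [2,3,4,5,6,7,8,9,10]=20
  first=0(e) contributes 40
  first=1(d) contributes 20
|[w]| = 60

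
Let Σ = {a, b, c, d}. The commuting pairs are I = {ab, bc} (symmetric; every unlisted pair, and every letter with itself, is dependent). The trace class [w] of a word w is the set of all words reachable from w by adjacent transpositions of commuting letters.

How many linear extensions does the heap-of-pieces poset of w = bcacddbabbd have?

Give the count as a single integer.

16

drop 0:b onto floor
drop 1:c onto floor
drop 2:a onto {1:c}
drop 3:c onto {2:a}
drop 4:d onto {0:b, 3:c}
drop 5:d onto {4:d}
drop 6:b onto {5:d}
drop 7:a onto {5:d}
drop 8:b onto {6:b}
drop 9:b onto {8:b}
drop 10:d onto {7:a, 9:b}
ground layer = {0:b, 1:c}
drop-orders for the pieces not yet dropped (sum over which currently-grounded one goes next):
  1 to go: {10} 1
  2 to go: {7,10} 1  {9,10} 1
  3 to go: {7,9,10} 2  {8,9,10} 1
  4 to go: {6,8,9,10} 1  {7,8,9,10} 3
  5 to go: {6,7,8,9,10} 4
  6 to go: {5,6,7,8,9,10} 4
  7 to go: {4,5,6,7,8,9,10} 4
  8 to go: {0,4,5,6,7,8,9,10} 4  {3,4,5,6,7,8,9,10} 4
  9 to go: {0,3,4,5,6,7,8,9,10} 8  {2,3,4,5,6,7,8,9,10} 4
  if 0:b drops first: 4 orders
  if 1:c drops first: 12 orders
heap linearizations: 16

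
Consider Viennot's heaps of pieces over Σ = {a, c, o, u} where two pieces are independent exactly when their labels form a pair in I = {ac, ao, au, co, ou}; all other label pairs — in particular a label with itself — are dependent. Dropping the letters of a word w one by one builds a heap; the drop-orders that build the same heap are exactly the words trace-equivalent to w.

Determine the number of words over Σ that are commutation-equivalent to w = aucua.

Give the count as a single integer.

10

#0=a has no predecessor
#1=u has no predecessor
#2=c depends on [1:u]
#3=u depends on [2:c]
#4=a depends on [0:a]
sources: [0:a, 1:u]
N(rest) = Σ N(rest − s) over sources s of rest; N(one piece) = 1:
  size 1 → [3]=1  [4]=1
  size 2 → [0,4]=1  [2,3]=1  [3,4]=2
  size 3 → [0,3,4]=3  [1,2,3]=1  [2,3,4]=3
  first=0(a) contributes 4
  first=1(u) contributes 6
|[w]| = 10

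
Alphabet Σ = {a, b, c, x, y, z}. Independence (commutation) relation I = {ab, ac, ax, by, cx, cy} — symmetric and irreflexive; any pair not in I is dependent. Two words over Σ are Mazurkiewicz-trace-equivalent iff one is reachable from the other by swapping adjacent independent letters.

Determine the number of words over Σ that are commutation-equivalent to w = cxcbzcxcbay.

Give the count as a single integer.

105

#0=c has no predecessor
#1=x has no predecessor
#2=c depends on [0:c]
#3=b depends on [1:x, 2:c]
#4=z depends on [3:b]
#5=c depends on [4:z]
#6=x depends on [4:z]
#7=c depends on [5:c]
#8=b depends on [6:x, 7:c]
#9=a depends on [4:z]
#10=y depends on [6:x, 9:a]
sources: [0:c, 1:x]
N(rest) = Σ N(rest − s) over sources s of rest; N(one piece) = 1:
  size 1 → [8]=1  [10]=1
  size 2 → [7,8]=1  [8,10]=2  [9,10]=1
  size 3 → [5,7,8]=1  [6,8,10]=2  [7,8,10]=3  [8,9,10]=3
  size 4 → [5,7,8,10]=4  [6,7,8,10]=5  [6,8,9,10]=5  [7,8,9,10]=6
  size 5 → [5,6,7,8,10]=9  [5,7,8,9,10]=10  [6,7,8,9,10]=16
  size 6 → [5,6,7,8,9,10]=35
  size 7 → [4,5,6,7,8,9,10]=35
  size 8 → [3,4,5,6,7,8,9,10]=35
  size 9 → [1,3,4,5,6,7,8,9,10]=35  [2,3,4,5,6,7,8,9,10]=35
  first=0(c) contributes 70
  first=1(x) contributes 35
|[w]| = 105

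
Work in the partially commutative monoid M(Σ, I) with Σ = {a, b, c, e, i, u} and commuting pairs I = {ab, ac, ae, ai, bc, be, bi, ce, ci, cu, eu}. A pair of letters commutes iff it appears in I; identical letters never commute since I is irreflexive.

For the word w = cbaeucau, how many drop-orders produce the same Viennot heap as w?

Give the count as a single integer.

336

piece 0:c — minimal
piece 1:b — minimal
piece 2:a — minimal
piece 3:e — minimal
piece 4:u rests on {1:b, 2:a}
piece 5:c rests on {0:c}
piece 6:a rests on {4:u}
piece 7:u rests on {6:a}
minimal pieces: {0:c, 1:b, 2:a, 3:e}
ways to finish when only these pieces remain (= sum over removing one remaining piece with nothing left below it):
  1 left: {3}→1  {5}→1  {7}→1
  2 left: {0,5}→1  {3,5}→2  {3,7}→2  {5,7}→2  {6,7}→1
  3 left: {0,3,5}→3  {0,5,7}→3  {3,5,7}→6  {3,6,7}→3  {4,6,7}→1  {5,6,7}→3
  4 left: {0,3,5,7}→12  {0,5,6,7}→6  {1,4,6,7}→1  {2,4,6,7}→1  {3,4,6,7}→4  {3,5,6,7}→12  {4,5,6,7}→4
  5 left: {0,3,5,6,7}→30  {0,4,5,6,7}→10  {1,2,4,6,7}→2  {1,3,4,6,7}→5  {1,4,5,6,7}→5  {2,3,4,6,7}→5  {2,4,5,6,7}→5  {3,4,5,6,7}→20
  6 left: {0,1,4,5,6,7}→15  {0,2,4,5,6,7}→15  {0,3,4,5,6,7}→60  {1,2,3,4,6,7}→12  {1,2,4,5,6,7}→12  {1,3,4,5,6,7}→30  {2,3,4,5,6,7}→30
  placing 0:c first → 84 extensions
  placing 1:b first → 105 extensions
  placing 2:a first → 105 extensions
  placing 3:e first → 42 extensions
total linear extensions = 336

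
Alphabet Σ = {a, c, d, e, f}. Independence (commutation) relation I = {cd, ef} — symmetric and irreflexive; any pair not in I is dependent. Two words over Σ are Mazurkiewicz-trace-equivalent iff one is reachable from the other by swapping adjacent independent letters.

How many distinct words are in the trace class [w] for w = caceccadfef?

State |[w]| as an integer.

drop 0:c onto floor
drop 1:a onto {0:c}
drop 2:c onto {1:a}
drop 3:e onto {2:c}
drop 4:c onto {3:e}
drop 5:c onto {4:c}
drop 6:a onto {5:c}
drop 7:d onto {6:a}
drop 8:f onto {7:d}
drop 9:e onto {7:d}
drop 10:f onto {8:f}
ground layer = {0:c}
drop-orders for the pieces not yet dropped (sum over which currently-grounded one goes next):
  1 to go: {9} 1  {10} 1
  2 to go: {8,10} 1  {9,10} 2
  3 to go: {8,9,10} 3
  4 to go: {7,8,9,10} 3
  5 to go: {6,7,8,9,10} 3
  6 to go: {5,6,7,8,9,10} 3
  7 to go: {4,5,6,7,8,9,10} 3
  8 to go: {3,4,5,6,7,8,9,10} 3
  9 to go: {2,3,4,5,6,7,8,9,10} 3
  if 0:c drops first: 3 orders

3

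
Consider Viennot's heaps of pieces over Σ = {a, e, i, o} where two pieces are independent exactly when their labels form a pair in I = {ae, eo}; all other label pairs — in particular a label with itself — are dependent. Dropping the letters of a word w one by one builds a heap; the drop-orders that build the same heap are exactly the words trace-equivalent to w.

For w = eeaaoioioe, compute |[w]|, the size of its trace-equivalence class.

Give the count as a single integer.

drop 0:e onto floor
drop 1:e onto {0:e}
drop 2:a onto floor
drop 3:a onto {2:a}
drop 4:o onto {3:a}
drop 5:i onto {1:e, 4:o}
drop 6:o onto {5:i}
drop 7:i onto {6:o}
drop 8:o onto {7:i}
drop 9:e onto {7:i}
ground layer = {0:e, 2:a}
drop-orders for the pieces not yet dropped (sum over which currently-grounded one goes next):
  1 to go: {8} 1  {9} 1
  2 to go: {8,9} 2
  3 to go: {7,8,9} 2
  4 to go: {6,7,8,9} 2
  5 to go: {5,6,7,8,9} 2
  6 to go: {1,5,6,7,8,9} 2  {4,5,6,7,8,9} 2
  7 to go: {0,1,5,6,7,8,9} 2  {1,4,5,6,7,8,9} 4  {3,4,5,6,7,8,9} 2
  8 to go: {0,1,4,5,6,7,8,9} 6  {1,3,4,5,6,7,8,9} 6  {2,3,4,5,6,7,8,9} 2
  if 0:e drops first: 8 orders
  if 2:a drops first: 12 orders
heap linearizations: 20

20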